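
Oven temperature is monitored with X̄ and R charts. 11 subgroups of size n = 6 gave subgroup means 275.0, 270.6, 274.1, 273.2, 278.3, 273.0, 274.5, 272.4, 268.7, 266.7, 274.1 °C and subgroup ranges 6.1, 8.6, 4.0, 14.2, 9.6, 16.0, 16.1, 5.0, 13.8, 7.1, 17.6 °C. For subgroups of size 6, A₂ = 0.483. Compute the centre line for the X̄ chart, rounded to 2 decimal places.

X̄̄ = (275.0 + 270.6 + 274.1 + 273.2 + 278.3 + 273.0 + 274.5 + 272.4 + 268.7 + 266.7 + 274.1) / 11 = 3000.6000 / 11 = 272.7818
CL = X̄̄ = 272.7818

272.78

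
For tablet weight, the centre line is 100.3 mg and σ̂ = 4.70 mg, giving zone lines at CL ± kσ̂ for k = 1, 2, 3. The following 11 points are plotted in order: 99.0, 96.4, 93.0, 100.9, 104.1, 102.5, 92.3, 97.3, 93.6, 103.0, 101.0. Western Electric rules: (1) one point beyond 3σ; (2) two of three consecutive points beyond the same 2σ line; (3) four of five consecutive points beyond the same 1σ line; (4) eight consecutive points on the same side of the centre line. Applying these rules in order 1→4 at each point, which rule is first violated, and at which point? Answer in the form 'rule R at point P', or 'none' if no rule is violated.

none

Zone of each point (C = within 1σ̂, B = 1σ̂–2σ̂, A = 2σ̂–3σ̂, * = beyond 3σ̂; sign = side of CL): 1:-C, 2:-C, 3:-B, 4:+C, 5:+C, 6:+C, 7:-B, 8:-C, 9:-B, 10:+C, 11:+C
No rule fires across all 11 points.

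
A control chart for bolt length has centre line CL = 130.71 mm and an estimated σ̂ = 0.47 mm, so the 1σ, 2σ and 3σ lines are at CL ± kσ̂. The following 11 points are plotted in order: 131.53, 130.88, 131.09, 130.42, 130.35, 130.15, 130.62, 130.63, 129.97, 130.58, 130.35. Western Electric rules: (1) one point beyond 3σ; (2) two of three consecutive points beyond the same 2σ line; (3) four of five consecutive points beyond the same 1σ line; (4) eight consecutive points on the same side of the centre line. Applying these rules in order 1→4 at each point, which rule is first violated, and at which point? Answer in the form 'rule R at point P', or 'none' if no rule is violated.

rule 4 at point 11

Zone of each point (C = within 1σ̂, B = 1σ̂–2σ̂, A = 2σ̂–3σ̂, * = beyond 3σ̂; sign = side of CL): 1:+B, 2:+C, 3:+C, 4:-C, 5:-C, 6:-B, 7:-C, 8:-C, 9:-B, 10:-C, 11:-C
Rule 4 (eight consecutive points on the same side of the centre line) is satisfied at point 11.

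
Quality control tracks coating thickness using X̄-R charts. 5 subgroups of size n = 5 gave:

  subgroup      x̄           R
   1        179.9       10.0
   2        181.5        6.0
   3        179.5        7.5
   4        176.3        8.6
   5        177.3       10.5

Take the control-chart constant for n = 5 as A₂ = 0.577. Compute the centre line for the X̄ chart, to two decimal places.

X̄̄ = (179.9 + 181.5 + 179.5 + 176.3 + 177.3) / 5 = 894.5000 / 5 = 178.9000
CL = X̄̄ = 178.9000

178.90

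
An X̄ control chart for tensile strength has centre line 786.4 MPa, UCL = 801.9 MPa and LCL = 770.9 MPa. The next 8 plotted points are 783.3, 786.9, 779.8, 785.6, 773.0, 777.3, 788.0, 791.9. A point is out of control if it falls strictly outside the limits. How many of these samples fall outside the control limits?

All 8 points lie within [770.9, 801.9].

0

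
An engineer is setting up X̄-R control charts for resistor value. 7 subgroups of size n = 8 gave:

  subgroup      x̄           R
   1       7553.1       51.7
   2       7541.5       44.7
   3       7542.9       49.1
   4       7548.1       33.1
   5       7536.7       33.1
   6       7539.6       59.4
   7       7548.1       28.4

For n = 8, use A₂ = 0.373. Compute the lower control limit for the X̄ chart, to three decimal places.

X̄̄ = (7553.1 + 7541.5 + 7542.9 + 7548.1 + 7536.7 + 7539.6 + 7548.1) / 7 = 52810.0000 / 7 = 7544.2857
R̄ = (51.7 + 44.7 + 49.1 + 33.1 + 33.1 + 59.4 + 28.4) / 7 = 299.5000 / 7 = 42.7857
LCL = X̄̄ − A₂·R̄ = 7544.2857 − 0.373 × 42.7857 = 7528.3266

7528.327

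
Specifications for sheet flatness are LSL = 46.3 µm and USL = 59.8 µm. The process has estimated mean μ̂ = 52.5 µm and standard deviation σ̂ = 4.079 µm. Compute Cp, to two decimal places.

0.55

Cp = (USL − LSL) / (6σ̂) = (59.8 − 46.3) / (6 × 4.079) = 13.5000 / 24.4740 = 0.5516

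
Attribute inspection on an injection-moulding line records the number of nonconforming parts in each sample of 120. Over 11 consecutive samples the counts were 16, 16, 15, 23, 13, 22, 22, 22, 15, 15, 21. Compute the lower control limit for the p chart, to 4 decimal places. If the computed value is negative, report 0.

0.0533

p̄ = Σdᵢ / (k·n) = 200 / (11 × 120) = 0.15152
LCL = p̄ − 3·√(p̄(1−p̄)/n) = 0.15152 − 3 × 0.03273 = 0.05332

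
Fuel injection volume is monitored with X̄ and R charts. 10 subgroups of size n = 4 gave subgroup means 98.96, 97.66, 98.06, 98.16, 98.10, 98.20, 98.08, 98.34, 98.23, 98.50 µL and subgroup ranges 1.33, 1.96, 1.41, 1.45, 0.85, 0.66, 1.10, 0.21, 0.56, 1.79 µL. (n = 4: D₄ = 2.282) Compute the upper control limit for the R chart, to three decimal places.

R̄ = (1.33 + 1.96 + 1.41 + 1.45 + 0.85 + 0.66 + 1.10 + 0.21 + 0.56 + 1.79) / 10 = 11.3200 / 10 = 1.1320
UCL_R = D₄·R̄ = 2.282 × 1.1320 = 2.5832

2.583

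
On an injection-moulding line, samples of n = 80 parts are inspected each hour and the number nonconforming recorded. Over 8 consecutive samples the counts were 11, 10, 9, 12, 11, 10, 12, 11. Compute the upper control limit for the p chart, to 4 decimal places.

p̄ = Σdᵢ / (k·n) = 86 / (8 × 80) = 0.13437
UCL = p̄ + 3·√(p̄(1−p̄)/n) = 0.13437 + 3 × √(0.13437×0.86562/80) = 0.13437 + 3 × 0.03813 = 0.24877

0.2488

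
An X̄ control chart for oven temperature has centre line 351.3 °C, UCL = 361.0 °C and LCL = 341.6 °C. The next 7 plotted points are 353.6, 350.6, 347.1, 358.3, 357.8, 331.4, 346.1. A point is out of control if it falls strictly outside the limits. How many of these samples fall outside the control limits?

Compare each point to [341.6, 361.0]: sample 6 = 331.4 < LCL.

1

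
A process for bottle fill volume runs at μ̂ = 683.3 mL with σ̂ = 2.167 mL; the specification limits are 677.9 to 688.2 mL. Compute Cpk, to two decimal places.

Cpu = (USL − μ̂) / (3σ̂) = (688.2 − 683.3) / (3 × 2.167) = 0.7537; Cpl = (μ̂ − LSL) / (3σ̂) = (683.3 − 677.9) / (3 × 2.167) = 0.8306; Cpk = min(Cpu, Cpl) = 0.7537

0.75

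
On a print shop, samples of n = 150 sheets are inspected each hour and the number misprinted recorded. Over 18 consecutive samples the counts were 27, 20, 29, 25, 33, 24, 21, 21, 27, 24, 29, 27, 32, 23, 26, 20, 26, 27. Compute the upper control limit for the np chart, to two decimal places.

p̄ = Σdᵢ / (k·n) = 461 / (18 × 150) = 0.17074
UCL = np̄ + 3·√(np̄(1−p̄)) = 25.6111 + 3 × √(25.6111×0.82926) = 25.6111 + 3 × 4.6085 = 39.4366

39.44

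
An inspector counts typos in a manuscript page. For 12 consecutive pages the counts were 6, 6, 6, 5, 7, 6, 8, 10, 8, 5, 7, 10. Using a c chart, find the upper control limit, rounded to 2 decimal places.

c̄ = (6 + 6 + 6 + 5 + 7 + 6 + 8 + 10 + 8 + 5 + 7 + 10) / 12 = 84 / 12 = 7.0000
UCL = c̄ + 3√c̄ = 7.0000 + 3 × √7.0000 = 7.0000 + 3 × 2.6458 = 14.9373

14.94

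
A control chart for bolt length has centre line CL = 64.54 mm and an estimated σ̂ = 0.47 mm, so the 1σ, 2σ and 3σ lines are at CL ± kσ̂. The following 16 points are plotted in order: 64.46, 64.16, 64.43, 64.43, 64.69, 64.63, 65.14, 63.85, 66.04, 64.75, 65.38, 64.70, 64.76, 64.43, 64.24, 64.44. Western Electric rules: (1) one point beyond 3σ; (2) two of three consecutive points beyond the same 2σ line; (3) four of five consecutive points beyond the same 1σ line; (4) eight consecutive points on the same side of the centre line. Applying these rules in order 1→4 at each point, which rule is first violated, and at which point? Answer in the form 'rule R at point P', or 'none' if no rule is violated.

Zone of each point (C = within 1σ̂, B = 1σ̂–2σ̂, A = 2σ̂–3σ̂, * = beyond 3σ̂; sign = side of CL): 1:-C, 2:-C, 3:-C, 4:-C, 5:+C, 6:+C, 7:+B, 8:-B, 9:+*, 10:+C, 11:+B, 12:+C, 13:+C, 14:-C, 15:-C, 16:-C
Rule 1 (one point beyond the 3σ limits) is satisfied at point 9.

rule 1 at point 9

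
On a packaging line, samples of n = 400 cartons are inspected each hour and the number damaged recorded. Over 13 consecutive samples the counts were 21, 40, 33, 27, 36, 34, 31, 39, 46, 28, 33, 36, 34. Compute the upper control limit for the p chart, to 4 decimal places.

0.1259

p̄ = Σdᵢ / (k·n) = 438 / (13 × 400) = 0.08423
UCL = p̄ + 3·√(p̄(1−p̄)/n) = 0.08423 + 3 × √(0.08423×0.91577/400) = 0.08423 + 3 × 0.01389 = 0.12589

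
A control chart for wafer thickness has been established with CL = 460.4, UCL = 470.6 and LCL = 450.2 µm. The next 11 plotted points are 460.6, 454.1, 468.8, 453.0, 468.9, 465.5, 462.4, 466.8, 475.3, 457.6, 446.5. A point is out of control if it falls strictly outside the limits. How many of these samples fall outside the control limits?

2

Compare each point to [450.2, 470.6]: sample 9 = 475.3 > UCL; sample 11 = 446.5 < LCL.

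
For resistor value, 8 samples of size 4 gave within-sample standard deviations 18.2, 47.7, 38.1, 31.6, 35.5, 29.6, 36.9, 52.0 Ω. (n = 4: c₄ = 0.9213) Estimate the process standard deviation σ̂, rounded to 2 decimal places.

s̄ = (18.2 + 47.7 + 38.1 + 31.6 + 35.5 + 29.6 + 36.9 + 52.0) / 8 = 36.2000
σ̂ = s̄ / c₄ = 36.2000 / 0.9213 = 39.2923

39.29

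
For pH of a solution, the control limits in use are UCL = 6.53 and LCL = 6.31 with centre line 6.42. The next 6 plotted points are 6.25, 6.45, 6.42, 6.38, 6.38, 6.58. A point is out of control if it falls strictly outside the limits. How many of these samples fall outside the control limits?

Compare each point to [6.31, 6.53]: sample 1 = 6.25 < LCL; sample 6 = 6.58 > UCL.

2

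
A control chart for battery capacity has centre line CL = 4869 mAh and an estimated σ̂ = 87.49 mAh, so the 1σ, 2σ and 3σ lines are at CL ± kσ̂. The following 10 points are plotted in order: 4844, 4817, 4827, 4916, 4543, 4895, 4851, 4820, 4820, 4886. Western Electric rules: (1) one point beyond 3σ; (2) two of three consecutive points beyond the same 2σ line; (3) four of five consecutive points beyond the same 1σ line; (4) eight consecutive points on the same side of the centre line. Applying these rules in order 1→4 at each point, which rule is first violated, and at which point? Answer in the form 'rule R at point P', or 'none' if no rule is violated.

Zone of each point (C = within 1σ̂, B = 1σ̂–2σ̂, A = 2σ̂–3σ̂, * = beyond 3σ̂; sign = side of CL): 1:-C, 2:-C, 3:-C, 4:+C, 5:-*, 6:+C, 7:-C, 8:-C, 9:-C, 10:+C
Rule 1 (one point beyond the 3σ limits) is satisfied at point 5.

rule 1 at point 5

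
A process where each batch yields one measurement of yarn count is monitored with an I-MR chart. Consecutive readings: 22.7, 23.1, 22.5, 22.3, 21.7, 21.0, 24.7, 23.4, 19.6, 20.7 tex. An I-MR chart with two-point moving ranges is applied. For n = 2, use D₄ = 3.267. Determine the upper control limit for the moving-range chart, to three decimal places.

Moving ranges: 0.4, 0.6, 0.2, 0.6, 0.7, 3.7, 1.3, 3.8, 1.1; M̄R̄ = 12.4000 / 9 = 1.3778
UCL_MR = D₄·M̄R̄ = 3.267 × 1.3778 = 4.5012

4.501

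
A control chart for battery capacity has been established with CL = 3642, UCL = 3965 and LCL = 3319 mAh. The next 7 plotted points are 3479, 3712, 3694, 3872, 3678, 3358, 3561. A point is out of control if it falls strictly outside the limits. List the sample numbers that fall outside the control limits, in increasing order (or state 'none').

All 7 points lie within [3319, 3965].

none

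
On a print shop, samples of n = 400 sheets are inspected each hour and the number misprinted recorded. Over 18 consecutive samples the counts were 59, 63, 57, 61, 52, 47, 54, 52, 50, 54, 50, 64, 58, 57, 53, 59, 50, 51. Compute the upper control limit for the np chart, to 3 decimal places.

75.727

p̄ = Σdᵢ / (k·n) = 991 / (18 × 400) = 0.13764
UCL = np̄ + 3·√(np̄(1−p̄)) = 55.0556 + 3 × √(55.0556×0.86236) = 55.0556 + 3 × 6.8904 = 75.7268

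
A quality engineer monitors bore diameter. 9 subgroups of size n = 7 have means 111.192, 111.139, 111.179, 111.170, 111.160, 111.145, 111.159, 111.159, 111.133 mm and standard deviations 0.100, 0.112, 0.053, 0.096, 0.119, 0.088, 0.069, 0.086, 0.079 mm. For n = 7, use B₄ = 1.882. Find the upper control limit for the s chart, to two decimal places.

s̄ = (0.100 + 0.112 + 0.053 + 0.096 + 0.119 + 0.088 + 0.069 + 0.086 + 0.079) / 9 = 0.0891
UCL_s = B₄·s̄ = 1.882 × 0.0891 = 0.1677

0.17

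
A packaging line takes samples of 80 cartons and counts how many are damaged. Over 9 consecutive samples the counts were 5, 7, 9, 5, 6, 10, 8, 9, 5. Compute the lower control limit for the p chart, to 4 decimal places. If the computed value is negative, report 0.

0.0000

p̄ = Σdᵢ / (k·n) = 64 / (9 × 80) = 0.08889
LCL = p̄ − 3·√(p̄(1−p̄)/n) = 0.08889 − 3 × 0.03182 = -0.00656 → 0 (negative, so LCL = 0)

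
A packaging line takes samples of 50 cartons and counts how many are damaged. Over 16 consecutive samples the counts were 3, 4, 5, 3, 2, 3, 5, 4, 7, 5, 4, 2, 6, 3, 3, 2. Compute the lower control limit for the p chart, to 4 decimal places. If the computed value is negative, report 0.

0.0000

p̄ = Σdᵢ / (k·n) = 61 / (16 × 50) = 0.07625
LCL = p̄ − 3·√(p̄(1−p̄)/n) = 0.07625 − 3 × 0.03753 = -0.03635 → 0 (negative, so LCL = 0)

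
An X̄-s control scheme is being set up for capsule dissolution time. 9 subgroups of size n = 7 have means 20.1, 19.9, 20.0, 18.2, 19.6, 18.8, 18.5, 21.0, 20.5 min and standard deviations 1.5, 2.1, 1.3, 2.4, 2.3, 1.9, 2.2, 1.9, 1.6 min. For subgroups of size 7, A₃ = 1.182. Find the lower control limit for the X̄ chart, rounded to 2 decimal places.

17.36

X̄̄ = (20.1 + 19.9 + 20.0 + 18.2 + 19.6 + 18.8 + 18.5 + 21.0 + 20.5) / 9 = 19.6222
s̄ = (1.5 + 2.1 + 1.3 + 2.4 + 2.3 + 1.9 + 2.2 + 1.9 + 1.6) / 9 = 1.9111
LCL = X̄̄ − A₃·s̄ = 19.6222 − 1.182 × 1.9111 = 17.3633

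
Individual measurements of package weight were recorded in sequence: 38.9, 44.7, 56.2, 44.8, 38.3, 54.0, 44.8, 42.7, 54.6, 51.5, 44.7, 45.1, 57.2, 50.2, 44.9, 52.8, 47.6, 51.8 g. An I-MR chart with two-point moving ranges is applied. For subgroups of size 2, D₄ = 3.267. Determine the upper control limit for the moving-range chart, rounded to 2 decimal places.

Moving ranges: 5.8, 11.5, 11.4, 6.5, 15.7, 9.2, 2.1, 11.9, 3.1, 6.8, 0.4, 12.1, 7.0, 5.3, 7.9, 5.2, 4.2; M̄R̄ = 126.1000 / 17 = 7.4176
UCL_MR = D₄·M̄R̄ = 3.267 × 7.4176 = 24.2335

24.23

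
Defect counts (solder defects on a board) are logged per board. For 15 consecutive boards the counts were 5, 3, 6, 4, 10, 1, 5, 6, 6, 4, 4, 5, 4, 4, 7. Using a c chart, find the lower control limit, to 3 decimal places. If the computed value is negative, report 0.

c̄ = (5 + 3 + 6 + 4 + 10 + 1 + 5 + 6 + 6 + 4 + 4 + 5 + 4 + 4 + 7) / 15 = 74 / 15 = 4.9333
LCL = c̄ − 3√c̄ = 4.9333 − 3 × 2.2211 = -1.7300 → 0 (cannot be negative)

0.000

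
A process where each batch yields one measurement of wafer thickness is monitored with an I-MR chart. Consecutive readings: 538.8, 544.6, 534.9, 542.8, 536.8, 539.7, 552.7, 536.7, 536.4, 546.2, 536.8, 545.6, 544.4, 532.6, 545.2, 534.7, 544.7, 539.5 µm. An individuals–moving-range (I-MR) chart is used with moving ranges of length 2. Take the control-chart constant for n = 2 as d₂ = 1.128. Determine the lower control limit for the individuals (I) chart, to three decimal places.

X̄ = (538.8 + 544.6 + 534.9 + 542.8 + 536.8 + 539.7 + 552.7 + 536.7 + 536.4 + 546.2 + 536.8 + 545.6 + 544.4 + 532.6 + 545.2 + 534.7 + 544.7 + 539.5) / 18 = 540.7278
Moving ranges: 5.8, 9.7, 7.9, 6.0, 2.9, 13.0, 16.0, 0.3, 9.8, 9.4, 8.8, 1.2, 11.8, 12.6, 10.5, 10.0, 5.2; M̄R̄ = 140.9000 / 17 = 8.2882
LCL = X̄ − 3·M̄R̄/d₂ = 540.7278 − 3 × 8.2882 / 1.128 = 518.6846

518.685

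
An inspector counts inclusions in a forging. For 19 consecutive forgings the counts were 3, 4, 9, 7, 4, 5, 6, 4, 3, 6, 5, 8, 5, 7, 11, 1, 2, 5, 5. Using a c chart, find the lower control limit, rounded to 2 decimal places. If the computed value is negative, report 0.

c̄ = (3 + 4 + 9 + 7 + 4 + 5 + 6 + 4 + 3 + 6 + 5 + 8 + 5 + 7 + 11 + 1 + 2 + 5 + 5) / 19 = 100 / 19 = 5.2632
LCL = c̄ − 3√c̄ = 5.2632 − 3 × 2.2942 = -1.6193 → 0 (cannot be negative)

0.00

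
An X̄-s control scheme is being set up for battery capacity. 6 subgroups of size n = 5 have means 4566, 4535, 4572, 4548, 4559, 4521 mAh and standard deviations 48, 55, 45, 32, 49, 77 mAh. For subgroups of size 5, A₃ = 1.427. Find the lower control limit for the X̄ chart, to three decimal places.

4477.390

X̄̄ = (4566 + 4535 + 4572 + 4548 + 4559 + 4521) / 6 = 4550.1667
s̄ = (48 + 55 + 45 + 32 + 49 + 77) / 6 = 51.0000
LCL = X̄̄ − A₃·s̄ = 4550.1667 − 1.427 × 51.0000 = 4477.3897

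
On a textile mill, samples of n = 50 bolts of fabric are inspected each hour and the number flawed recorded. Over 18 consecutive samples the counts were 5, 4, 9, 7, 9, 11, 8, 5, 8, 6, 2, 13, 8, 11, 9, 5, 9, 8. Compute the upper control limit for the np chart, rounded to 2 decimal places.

p̄ = Σdᵢ / (k·n) = 137 / (18 × 50) = 0.15222
UCL = np̄ + 3·√(np̄(1−p̄)) = 7.6111 + 3 × √(7.6111×0.84778) = 7.6111 + 3 × 2.5402 = 15.2317

15.23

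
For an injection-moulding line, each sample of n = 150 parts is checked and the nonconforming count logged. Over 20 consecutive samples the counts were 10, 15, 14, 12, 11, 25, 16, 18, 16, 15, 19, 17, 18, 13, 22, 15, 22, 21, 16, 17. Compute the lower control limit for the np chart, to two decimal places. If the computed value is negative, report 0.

p̄ = Σdᵢ / (k·n) = 332 / (20 × 150) = 0.11067
LCL = np̄ − 3·√(np̄(1−p̄)) = 16.6000 − 3 × 3.8423 = 5.0732

5.07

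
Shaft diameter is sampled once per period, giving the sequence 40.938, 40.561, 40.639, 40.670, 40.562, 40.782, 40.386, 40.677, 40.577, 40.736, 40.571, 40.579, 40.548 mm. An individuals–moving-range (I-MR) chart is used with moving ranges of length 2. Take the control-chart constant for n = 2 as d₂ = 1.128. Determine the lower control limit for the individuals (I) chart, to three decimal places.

X̄ = (40.938 + 40.561 + 40.639 + 40.670 + 40.562 + 40.782 + 40.386 + 40.677 + 40.577 + 40.736 + 40.571 + 40.579 + 40.548) / 13 = 40.6328
Moving ranges: 0.377, 0.078, 0.031, 0.108, 0.220, 0.396, 0.291, 0.100, 0.159, 0.165, 0.008, 0.031; M̄R̄ = 1.9640 / 12 = 0.1637
LCL = X̄ − 3·M̄R̄/d₂ = 40.6328 − 3 × 0.1637 / 1.128 = 40.1975

40.197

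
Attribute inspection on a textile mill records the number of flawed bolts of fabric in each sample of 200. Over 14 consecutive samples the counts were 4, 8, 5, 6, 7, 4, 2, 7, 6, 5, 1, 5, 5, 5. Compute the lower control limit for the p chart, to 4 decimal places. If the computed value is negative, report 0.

p̄ = Σdᵢ / (k·n) = 70 / (14 × 200) = 0.02500
LCL = p̄ − 3·√(p̄(1−p̄)/n) = 0.02500 − 3 × 0.01104 = -0.00812 → 0 (negative, so LCL = 0)

0.0000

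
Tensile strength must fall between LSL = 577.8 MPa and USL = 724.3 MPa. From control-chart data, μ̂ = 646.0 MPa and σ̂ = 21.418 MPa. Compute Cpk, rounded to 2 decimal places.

Cpu = (USL − μ̂) / (3σ̂) = (724.3 − 646.0) / (3 × 21.418) = 1.2186; Cpl = (μ̂ − LSL) / (3σ̂) = (646.0 − 577.8) / (3 × 21.418) = 1.0614; Cpk = min(Cpu, Cpl) = 1.0614

1.06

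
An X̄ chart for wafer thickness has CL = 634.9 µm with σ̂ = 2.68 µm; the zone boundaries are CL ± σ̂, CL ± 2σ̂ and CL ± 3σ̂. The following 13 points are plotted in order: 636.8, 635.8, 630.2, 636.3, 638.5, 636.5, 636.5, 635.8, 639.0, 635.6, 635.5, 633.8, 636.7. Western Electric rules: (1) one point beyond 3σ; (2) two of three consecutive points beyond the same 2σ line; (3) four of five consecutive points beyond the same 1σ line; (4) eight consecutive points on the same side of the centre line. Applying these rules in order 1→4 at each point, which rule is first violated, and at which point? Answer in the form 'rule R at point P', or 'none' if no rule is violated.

rule 4 at point 11

Zone of each point (C = within 1σ̂, B = 1σ̂–2σ̂, A = 2σ̂–3σ̂, * = beyond 3σ̂; sign = side of CL): 1:+C, 2:+C, 3:-B, 4:+C, 5:+B, 6:+C, 7:+C, 8:+C, 9:+B, 10:+C, 11:+C, 12:-C, 13:+C
Rule 4 (eight consecutive points on the same side of the centre line) is satisfied at point 11.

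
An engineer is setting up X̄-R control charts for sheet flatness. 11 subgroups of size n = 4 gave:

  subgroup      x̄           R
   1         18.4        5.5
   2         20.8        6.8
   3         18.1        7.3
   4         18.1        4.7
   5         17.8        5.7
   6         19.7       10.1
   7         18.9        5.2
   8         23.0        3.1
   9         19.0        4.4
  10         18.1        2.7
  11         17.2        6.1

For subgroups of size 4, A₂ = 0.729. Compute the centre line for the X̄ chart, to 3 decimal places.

X̄̄ = (18.4 + 20.8 + 18.1 + 18.1 + 17.8 + 19.7 + 18.9 + 23.0 + 19.0 + 18.1 + 17.2) / 11 = 209.1000 / 11 = 19.0091
CL = X̄̄ = 19.0091

19.009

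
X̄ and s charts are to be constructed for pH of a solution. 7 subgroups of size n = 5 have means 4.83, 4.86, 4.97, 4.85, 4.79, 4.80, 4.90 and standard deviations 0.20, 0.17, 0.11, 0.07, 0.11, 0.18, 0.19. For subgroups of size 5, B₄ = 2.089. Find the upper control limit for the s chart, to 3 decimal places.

0.307

s̄ = (0.20 + 0.17 + 0.11 + 0.07 + 0.11 + 0.18 + 0.19) / 7 = 0.1471
UCL_s = B₄·s̄ = 2.089 × 0.1471 = 0.3074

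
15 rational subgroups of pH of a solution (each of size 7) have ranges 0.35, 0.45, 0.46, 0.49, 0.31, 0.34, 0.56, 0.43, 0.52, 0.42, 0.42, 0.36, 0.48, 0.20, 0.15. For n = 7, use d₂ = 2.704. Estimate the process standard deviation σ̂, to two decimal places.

0.15

R̄ = (0.35 + 0.45 + 0.46 + 0.49 + 0.31 + 0.34 + 0.56 + 0.43 + 0.52 + 0.42 + 0.42 + 0.36 + 0.48 + 0.20 + 0.15) / 15 = 0.3960
σ̂ = R̄ / d₂ = 0.3960 / 2.704 = 0.1464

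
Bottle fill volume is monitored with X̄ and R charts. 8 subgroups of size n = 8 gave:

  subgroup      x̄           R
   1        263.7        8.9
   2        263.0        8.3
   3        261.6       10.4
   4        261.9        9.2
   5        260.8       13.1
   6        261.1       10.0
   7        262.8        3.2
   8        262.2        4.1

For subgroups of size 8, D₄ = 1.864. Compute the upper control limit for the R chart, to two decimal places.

15.66

R̄ = (8.9 + 8.3 + 10.4 + 9.2 + 13.1 + 10.0 + 3.2 + 4.1) / 8 = 67.2000 / 8 = 8.4000
UCL_R = D₄·R̄ = 1.864 × 8.4000 = 15.6576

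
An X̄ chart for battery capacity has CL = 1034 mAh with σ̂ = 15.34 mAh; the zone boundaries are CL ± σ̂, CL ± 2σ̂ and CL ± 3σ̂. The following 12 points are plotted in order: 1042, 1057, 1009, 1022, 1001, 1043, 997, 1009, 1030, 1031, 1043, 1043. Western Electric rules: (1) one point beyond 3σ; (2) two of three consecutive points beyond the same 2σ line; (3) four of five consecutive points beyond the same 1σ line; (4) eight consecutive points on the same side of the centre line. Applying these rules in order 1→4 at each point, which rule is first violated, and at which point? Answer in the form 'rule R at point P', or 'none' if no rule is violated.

rule 2 at point 7

Zone of each point (C = within 1σ̂, B = 1σ̂–2σ̂, A = 2σ̂–3σ̂, * = beyond 3σ̂; sign = side of CL): 1:+C, 2:+B, 3:-B, 4:-C, 5:-A, 6:+C, 7:-A, 8:-B, 9:-C, 10:-C, 11:+C, 12:+C
Rule 2 (two of three consecutive points beyond the same 2σ limit) is satisfied at point 7.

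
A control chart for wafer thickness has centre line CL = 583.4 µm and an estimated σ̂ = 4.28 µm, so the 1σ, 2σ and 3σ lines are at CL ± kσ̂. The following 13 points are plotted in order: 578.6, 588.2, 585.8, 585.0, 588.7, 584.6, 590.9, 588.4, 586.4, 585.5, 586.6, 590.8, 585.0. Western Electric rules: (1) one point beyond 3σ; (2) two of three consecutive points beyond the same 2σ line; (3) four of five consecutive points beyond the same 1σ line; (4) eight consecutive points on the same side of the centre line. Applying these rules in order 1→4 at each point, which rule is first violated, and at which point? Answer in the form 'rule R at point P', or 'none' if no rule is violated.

rule 4 at point 9

Zone of each point (C = within 1σ̂, B = 1σ̂–2σ̂, A = 2σ̂–3σ̂, * = beyond 3σ̂; sign = side of CL): 1:-B, 2:+B, 3:+C, 4:+C, 5:+B, 6:+C, 7:+B, 8:+B, 9:+C, 10:+C, 11:+C, 12:+B, 13:+C
Rule 4 (eight consecutive points on the same side of the centre line) is satisfied at point 9.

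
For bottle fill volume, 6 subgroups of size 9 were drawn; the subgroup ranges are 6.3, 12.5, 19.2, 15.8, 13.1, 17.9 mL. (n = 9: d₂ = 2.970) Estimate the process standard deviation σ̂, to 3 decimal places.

R̄ = (6.3 + 12.5 + 19.2 + 15.8 + 13.1 + 17.9) / 6 = 14.1333
σ̂ = R̄ / d₂ = 14.1333 / 2.970 = 4.7587

4.759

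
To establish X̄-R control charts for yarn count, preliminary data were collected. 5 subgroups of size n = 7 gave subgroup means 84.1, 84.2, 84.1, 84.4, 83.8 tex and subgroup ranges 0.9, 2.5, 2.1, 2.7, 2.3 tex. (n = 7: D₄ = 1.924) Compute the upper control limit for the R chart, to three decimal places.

R̄ = (0.9 + 2.5 + 2.1 + 2.7 + 2.3) / 5 = 10.5000 / 5 = 2.1000
UCL_R = D₄·R̄ = 1.924 × 2.1000 = 4.0404

4.040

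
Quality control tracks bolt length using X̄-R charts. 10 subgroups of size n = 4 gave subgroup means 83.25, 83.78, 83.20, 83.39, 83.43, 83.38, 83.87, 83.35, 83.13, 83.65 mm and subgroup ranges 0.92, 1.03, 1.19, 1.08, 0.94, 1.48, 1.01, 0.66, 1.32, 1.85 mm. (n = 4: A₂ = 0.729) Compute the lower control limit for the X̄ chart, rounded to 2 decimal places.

82.61

X̄̄ = (83.25 + 83.78 + 83.20 + 83.39 + 83.43 + 83.38 + 83.87 + 83.35 + 83.13 + 83.65) / 10 = 834.4300 / 10 = 83.4430
R̄ = (0.92 + 1.03 + 1.19 + 1.08 + 0.94 + 1.48 + 1.01 + 0.66 + 1.32 + 1.85) / 10 = 11.4800 / 10 = 1.1480
LCL = X̄̄ − A₂·R̄ = 83.4430 − 0.729 × 1.1480 = 82.6061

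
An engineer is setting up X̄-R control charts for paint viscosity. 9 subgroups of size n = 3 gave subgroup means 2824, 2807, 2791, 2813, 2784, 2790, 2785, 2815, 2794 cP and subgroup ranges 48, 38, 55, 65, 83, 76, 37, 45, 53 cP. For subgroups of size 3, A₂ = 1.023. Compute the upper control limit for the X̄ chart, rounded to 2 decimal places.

2857.17

X̄̄ = (2824 + 2807 + 2791 + 2813 + 2784 + 2790 + 2785 + 2815 + 2794) / 9 = 25203.0000 / 9 = 2800.3333
R̄ = (48 + 38 + 55 + 65 + 83 + 76 + 37 + 45 + 53) / 9 = 500.0000 / 9 = 55.5556
UCL = X̄̄ + A₂·R̄ = 2800.3333 + 1.023 × 55.5556 = 2857.1667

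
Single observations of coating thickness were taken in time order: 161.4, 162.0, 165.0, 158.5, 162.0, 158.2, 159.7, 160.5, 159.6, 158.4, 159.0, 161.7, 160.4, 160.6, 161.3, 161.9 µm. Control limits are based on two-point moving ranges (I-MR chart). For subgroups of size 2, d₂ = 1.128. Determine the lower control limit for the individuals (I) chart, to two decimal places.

155.69

X̄ = (161.4 + 162.0 + 165.0 + 158.5 + 162.0 + 158.2 + 159.7 + 160.5 + 159.6 + 158.4 + 159.0 + 161.7 + 160.4 + 160.6 + 161.3 + 161.9) / 16 = 160.6375
Moving ranges: 0.6, 3.0, 6.5, 3.5, 3.8, 1.5, 0.8, 0.9, 1.2, 0.6, 2.7, 1.3, 0.2, 0.7, 0.6; M̄R̄ = 27.9000 / 15 = 1.8600
LCL = X̄ − 3·M̄R̄/d₂ = 160.6375 − 3 × 1.8600 / 1.128 = 155.6907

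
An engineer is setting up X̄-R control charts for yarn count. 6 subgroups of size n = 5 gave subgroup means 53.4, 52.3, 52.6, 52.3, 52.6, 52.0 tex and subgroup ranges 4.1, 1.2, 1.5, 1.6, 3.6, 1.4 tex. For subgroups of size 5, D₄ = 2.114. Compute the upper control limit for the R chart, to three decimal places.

4.721

R̄ = (4.1 + 1.2 + 1.5 + 1.6 + 3.6 + 1.4) / 6 = 13.4000 / 6 = 2.2333
UCL_R = D₄·R̄ = 2.114 × 2.2333 = 4.7213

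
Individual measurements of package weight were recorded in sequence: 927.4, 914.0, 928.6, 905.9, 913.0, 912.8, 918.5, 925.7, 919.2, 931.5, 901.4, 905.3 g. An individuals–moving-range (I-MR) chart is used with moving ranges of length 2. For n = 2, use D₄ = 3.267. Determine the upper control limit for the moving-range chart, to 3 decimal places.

Moving ranges: 13.4, 14.6, 22.7, 7.1, 0.2, 5.7, 7.2, 6.5, 12.3, 30.1, 3.9; M̄R̄ = 123.7000 / 11 = 11.2455
UCL_MR = D₄·M̄R̄ = 3.267 × 11.2455 = 36.7389

36.739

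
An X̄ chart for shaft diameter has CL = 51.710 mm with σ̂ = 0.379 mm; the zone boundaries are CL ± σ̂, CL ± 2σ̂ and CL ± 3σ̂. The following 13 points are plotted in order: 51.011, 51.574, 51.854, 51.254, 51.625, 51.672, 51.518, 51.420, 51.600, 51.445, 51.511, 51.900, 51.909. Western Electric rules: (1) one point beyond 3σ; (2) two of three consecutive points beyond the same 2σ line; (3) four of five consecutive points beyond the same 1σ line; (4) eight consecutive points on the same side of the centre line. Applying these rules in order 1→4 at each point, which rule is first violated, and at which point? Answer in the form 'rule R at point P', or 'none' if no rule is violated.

Zone of each point (C = within 1σ̂, B = 1σ̂–2σ̂, A = 2σ̂–3σ̂, * = beyond 3σ̂; sign = side of CL): 1:-B, 2:-C, 3:+C, 4:-B, 5:-C, 6:-C, 7:-C, 8:-C, 9:-C, 10:-C, 11:-C, 12:+C, 13:+C
Rule 4 (eight consecutive points on the same side of the centre line) is satisfied at point 11.

rule 4 at point 11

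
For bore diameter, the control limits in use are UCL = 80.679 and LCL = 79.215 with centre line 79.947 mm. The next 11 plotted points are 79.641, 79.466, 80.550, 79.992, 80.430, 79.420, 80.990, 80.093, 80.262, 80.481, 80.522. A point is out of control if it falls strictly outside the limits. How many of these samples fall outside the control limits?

1

Compare each point to [79.215, 80.679]: sample 7 = 80.990 > UCL.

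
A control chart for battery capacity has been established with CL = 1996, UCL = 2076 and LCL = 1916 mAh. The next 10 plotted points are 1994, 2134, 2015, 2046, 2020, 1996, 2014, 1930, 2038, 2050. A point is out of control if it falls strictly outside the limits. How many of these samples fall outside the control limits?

1

Compare each point to [1916, 2076]: sample 2 = 2134 > UCL.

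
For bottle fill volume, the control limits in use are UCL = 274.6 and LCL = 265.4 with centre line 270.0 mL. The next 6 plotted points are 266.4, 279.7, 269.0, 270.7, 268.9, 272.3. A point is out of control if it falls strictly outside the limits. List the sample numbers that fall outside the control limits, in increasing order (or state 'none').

Compare each point to [265.4, 274.6]: sample 2 = 279.7 > UCL.

2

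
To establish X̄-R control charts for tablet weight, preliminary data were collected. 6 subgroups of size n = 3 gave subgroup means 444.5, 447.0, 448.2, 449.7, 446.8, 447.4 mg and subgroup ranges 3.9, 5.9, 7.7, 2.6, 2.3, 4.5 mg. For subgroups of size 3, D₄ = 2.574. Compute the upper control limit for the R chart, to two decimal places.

11.54

R̄ = (3.9 + 5.9 + 7.7 + 2.6 + 2.3 + 4.5) / 6 = 26.9000 / 6 = 4.4833
UCL_R = D₄·R̄ = 2.574 × 4.4833 = 11.5401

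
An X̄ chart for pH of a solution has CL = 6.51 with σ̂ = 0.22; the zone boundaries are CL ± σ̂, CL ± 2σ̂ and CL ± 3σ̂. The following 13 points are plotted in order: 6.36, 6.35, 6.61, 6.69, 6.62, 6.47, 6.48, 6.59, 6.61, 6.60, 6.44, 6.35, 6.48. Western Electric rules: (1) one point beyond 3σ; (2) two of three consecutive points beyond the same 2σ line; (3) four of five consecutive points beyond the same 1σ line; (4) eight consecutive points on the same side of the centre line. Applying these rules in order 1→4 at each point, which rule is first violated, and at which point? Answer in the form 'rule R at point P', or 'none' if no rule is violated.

Zone of each point (C = within 1σ̂, B = 1σ̂–2σ̂, A = 2σ̂–3σ̂, * = beyond 3σ̂; sign = side of CL): 1:-C, 2:-C, 3:+C, 4:+C, 5:+C, 6:-C, 7:-C, 8:+C, 9:+C, 10:+C, 11:-C, 12:-C, 13:-C
No rule fires across all 13 points.

none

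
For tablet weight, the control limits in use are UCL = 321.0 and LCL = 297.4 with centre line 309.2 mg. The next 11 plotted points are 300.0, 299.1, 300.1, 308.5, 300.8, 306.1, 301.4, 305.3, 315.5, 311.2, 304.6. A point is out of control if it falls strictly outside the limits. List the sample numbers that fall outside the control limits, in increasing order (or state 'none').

All 11 points lie within [297.4, 321.0].

none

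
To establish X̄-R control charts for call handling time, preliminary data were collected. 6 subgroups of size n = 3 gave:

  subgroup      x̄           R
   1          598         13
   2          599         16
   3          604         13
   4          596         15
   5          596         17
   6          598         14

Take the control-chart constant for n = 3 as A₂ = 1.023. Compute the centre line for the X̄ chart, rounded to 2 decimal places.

X̄̄ = (598 + 599 + 604 + 596 + 596 + 598) / 6 = 3591.0000 / 6 = 598.5000
CL = X̄̄ = 598.5000

598.50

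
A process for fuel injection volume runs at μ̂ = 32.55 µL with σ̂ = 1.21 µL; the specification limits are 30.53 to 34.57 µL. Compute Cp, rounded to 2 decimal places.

0.56

Cp = (USL − LSL) / (6σ̂) = (34.57 − 30.53) / (6 × 1.21) = 4.0400 / 7.2600 = 0.5565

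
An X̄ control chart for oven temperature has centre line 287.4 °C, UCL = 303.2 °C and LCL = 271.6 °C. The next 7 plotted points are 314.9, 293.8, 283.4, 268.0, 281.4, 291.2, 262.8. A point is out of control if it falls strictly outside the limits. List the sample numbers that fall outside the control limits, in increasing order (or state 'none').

1, 4, 7

Compare each point to [271.6, 303.2]: sample 1 = 314.9 > UCL; sample 4 = 268.0 < LCL; sample 7 = 262.8 < LCL.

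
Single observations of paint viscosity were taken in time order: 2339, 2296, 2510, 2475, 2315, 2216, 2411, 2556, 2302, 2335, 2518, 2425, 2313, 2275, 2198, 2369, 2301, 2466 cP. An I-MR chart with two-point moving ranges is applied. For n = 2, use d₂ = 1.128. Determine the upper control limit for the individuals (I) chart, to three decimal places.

X̄ = (2339 + 2296 + 2510 + 2475 + 2315 + 2216 + 2411 + 2556 + 2302 + 2335 + 2518 + 2425 + 2313 + 2275 + 2198 + 2369 + 2301 + 2466) / 18 = 2367.7778
Moving ranges: 43, 214, 35, 160, 99, 195, 145, 254, 33, 183, 93, 112, 38, 77, 171, 68, 165; M̄R̄ = 2085.0000 / 17 = 122.6471
UCL = X̄ + 3·M̄R̄/d₂ = 2367.7778 + 3 × 122.6471 / 1.128 = 2693.9668

2693.967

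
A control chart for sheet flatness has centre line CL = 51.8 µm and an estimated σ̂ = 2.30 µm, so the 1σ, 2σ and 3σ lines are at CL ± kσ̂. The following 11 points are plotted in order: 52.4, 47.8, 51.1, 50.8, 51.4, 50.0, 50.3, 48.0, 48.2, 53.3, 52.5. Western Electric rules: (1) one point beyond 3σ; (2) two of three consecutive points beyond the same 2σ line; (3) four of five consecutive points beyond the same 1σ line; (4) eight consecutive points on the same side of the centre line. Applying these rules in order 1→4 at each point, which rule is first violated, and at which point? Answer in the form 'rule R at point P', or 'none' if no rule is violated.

rule 4 at point 9

Zone of each point (C = within 1σ̂, B = 1σ̂–2σ̂, A = 2σ̂–3σ̂, * = beyond 3σ̂; sign = side of CL): 1:+C, 2:-B, 3:-C, 4:-C, 5:-C, 6:-C, 7:-C, 8:-B, 9:-B, 10:+C, 11:+C
Rule 4 (eight consecutive points on the same side of the centre line) is satisfied at point 9.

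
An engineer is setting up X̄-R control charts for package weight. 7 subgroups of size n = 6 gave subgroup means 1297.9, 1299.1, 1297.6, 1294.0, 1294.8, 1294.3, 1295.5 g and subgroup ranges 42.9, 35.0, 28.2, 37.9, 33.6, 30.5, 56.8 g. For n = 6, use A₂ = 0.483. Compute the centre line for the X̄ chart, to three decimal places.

X̄̄ = (1297.9 + 1299.1 + 1297.6 + 1294.0 + 1294.8 + 1294.3 + 1295.5) / 7 = 9073.2000 / 7 = 1296.1714
CL = X̄̄ = 1296.1714

1296.171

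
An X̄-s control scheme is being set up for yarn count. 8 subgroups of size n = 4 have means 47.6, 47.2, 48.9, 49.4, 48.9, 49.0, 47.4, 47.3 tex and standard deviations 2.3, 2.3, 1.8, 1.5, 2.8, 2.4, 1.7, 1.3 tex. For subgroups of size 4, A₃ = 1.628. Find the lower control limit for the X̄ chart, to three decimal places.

44.936

X̄̄ = (47.6 + 47.2 + 48.9 + 49.4 + 48.9 + 49.0 + 47.4 + 47.3) / 8 = 48.2125
s̄ = (2.3 + 2.3 + 1.8 + 1.5 + 2.8 + 2.4 + 1.7 + 1.3) / 8 = 2.0125
LCL = X̄̄ − A₃·s̄ = 48.2125 − 1.628 × 2.0125 = 44.9361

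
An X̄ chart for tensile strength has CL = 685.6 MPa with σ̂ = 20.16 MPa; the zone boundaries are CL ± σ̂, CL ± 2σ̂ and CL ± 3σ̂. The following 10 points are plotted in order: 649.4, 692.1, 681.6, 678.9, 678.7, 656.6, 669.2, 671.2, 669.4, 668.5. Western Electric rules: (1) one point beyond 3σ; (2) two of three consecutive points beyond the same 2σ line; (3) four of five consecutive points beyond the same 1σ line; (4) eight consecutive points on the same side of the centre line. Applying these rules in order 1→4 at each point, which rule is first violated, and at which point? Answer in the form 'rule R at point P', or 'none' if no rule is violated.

rule 4 at point 10

Zone of each point (C = within 1σ̂, B = 1σ̂–2σ̂, A = 2σ̂–3σ̂, * = beyond 3σ̂; sign = side of CL): 1:-B, 2:+C, 3:-C, 4:-C, 5:-C, 6:-B, 7:-C, 8:-C, 9:-C, 10:-C
Rule 4 (eight consecutive points on the same side of the centre line) is satisfied at point 10.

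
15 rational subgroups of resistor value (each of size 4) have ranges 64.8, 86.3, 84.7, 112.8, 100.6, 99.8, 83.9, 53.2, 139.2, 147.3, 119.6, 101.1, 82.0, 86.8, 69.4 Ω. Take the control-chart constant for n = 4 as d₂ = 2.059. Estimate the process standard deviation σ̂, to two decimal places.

46.35

R̄ = (64.8 + 86.3 + 84.7 + 112.8 + 100.6 + 99.8 + 83.9 + 53.2 + 139.2 + 147.3 + 119.6 + 101.1 + 82.0 + 86.8 + 69.4) / 15 = 95.4333
σ̂ = R̄ / d₂ = 95.4333 / 2.059 = 46.3494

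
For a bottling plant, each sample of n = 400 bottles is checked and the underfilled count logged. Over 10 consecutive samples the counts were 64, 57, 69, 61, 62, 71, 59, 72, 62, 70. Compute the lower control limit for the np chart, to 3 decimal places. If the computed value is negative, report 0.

42.607

p̄ = Σdᵢ / (k·n) = 647 / (10 × 400) = 0.16175
LCL = np̄ − 3·√(np̄(1−p̄)) = 64.7000 − 3 × 7.3644 = 42.6067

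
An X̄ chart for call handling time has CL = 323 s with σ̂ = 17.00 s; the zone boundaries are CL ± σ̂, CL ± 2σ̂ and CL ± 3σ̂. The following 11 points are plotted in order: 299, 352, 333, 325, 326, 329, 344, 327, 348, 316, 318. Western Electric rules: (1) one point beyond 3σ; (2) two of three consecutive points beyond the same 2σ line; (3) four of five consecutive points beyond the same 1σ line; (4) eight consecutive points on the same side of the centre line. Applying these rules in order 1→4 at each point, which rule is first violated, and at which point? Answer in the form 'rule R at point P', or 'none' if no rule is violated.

Zone of each point (C = within 1σ̂, B = 1σ̂–2σ̂, A = 2σ̂–3σ̂, * = beyond 3σ̂; sign = side of CL): 1:-B, 2:+B, 3:+C, 4:+C, 5:+C, 6:+C, 7:+B, 8:+C, 9:+B, 10:-C, 11:-C
Rule 4 (eight consecutive points on the same side of the centre line) is satisfied at point 9.

rule 4 at point 9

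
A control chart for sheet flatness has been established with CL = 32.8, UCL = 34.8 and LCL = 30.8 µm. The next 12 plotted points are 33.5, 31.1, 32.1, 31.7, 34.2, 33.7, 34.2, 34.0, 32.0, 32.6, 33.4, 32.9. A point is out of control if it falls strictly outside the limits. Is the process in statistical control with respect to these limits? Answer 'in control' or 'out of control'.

in control

All 12 points lie within [30.8, 34.8].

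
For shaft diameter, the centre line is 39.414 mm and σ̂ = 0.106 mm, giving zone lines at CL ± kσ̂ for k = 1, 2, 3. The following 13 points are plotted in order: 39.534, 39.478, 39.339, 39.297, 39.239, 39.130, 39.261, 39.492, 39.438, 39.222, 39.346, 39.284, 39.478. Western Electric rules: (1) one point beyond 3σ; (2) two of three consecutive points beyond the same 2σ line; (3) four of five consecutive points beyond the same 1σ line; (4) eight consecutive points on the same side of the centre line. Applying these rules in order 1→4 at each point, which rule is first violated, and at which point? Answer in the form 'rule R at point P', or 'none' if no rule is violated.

Zone of each point (C = within 1σ̂, B = 1σ̂–2σ̂, A = 2σ̂–3σ̂, * = beyond 3σ̂; sign = side of CL): 1:+B, 2:+C, 3:-C, 4:-B, 5:-B, 6:-A, 7:-B, 8:+C, 9:+C, 10:-B, 11:-C, 12:-B, 13:+C
Rule 3 (four of five consecutive points beyond the same 1σ limit) is satisfied at point 7.

rule 3 at point 7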